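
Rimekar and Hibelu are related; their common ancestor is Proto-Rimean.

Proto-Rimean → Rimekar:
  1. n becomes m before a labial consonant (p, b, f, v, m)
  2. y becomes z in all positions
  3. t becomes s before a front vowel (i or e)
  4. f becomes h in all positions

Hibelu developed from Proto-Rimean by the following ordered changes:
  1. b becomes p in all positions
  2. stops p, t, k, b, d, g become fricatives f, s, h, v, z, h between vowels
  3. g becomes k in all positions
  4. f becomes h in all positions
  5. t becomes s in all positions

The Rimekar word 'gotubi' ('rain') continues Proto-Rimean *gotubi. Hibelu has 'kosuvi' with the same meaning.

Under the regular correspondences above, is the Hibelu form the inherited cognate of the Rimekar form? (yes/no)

Derive the expected Hibelu reflex of *gotubi:
Hibelu: start from *gotubi.
  rule 1 (unconditioned shift): gotubi → gotupi
  rule 2 (intervocalic lenition): gotupi → gosufi
  rule 3 (unconditioned shift): gosufi → kosufi
  rule 4 (unconditioned shift): kosufi → kosuhi
  rule 5: no change — kosuhi
  ⇒ Hibelu kosuhi
The regular Hibelu reflex would be 'kosuhi', but the attested form is 'kosuvi'. The correspondence is irregular, so they are not cognates (the Hibelu form has a different source).

no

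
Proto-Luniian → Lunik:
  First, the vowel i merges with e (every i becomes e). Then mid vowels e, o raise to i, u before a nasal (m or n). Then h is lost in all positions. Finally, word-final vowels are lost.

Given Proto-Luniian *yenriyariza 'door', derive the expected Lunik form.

yinreyarez

Lunik: *yenriyariza > yenreyareza > yinreyareza > yinreyarez  (by vowel merger, pre-nasal raising, apocope)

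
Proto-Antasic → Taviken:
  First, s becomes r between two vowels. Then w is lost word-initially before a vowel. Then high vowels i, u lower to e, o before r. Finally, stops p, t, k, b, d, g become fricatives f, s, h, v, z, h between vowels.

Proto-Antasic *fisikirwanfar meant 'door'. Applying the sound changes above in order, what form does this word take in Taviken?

Taviken: start from *fisikirwanfar.
  rule 1 (rhotacism): fisikirwanfar → firikirwanfar
  rule 2: no change — firikirwanfar
  rule 3 (pre-rhotic lowering): firikirwanfar → ferikerwanfar
  rule 4 (intervocalic lenition): ferikerwanfar → feriherwanfar
  ⇒ Taviken feriherwanfar

feriherwanfar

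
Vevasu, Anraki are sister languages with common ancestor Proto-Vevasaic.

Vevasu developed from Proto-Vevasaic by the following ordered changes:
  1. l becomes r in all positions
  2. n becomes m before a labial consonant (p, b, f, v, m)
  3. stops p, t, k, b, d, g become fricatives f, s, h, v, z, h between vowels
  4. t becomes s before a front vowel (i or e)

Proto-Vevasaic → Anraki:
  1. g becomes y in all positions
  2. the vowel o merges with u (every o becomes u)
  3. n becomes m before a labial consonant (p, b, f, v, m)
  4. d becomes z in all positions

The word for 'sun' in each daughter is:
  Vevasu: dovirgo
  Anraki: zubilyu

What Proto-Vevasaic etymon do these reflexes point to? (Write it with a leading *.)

*dobilgo

Position 3: Vevasu has v, Anraki has b. Anraki preserves b here (none of its changes turn any other segment into b), so the proto-segment is *b.
Position 5: Vevasu has r, Anraki has l. Anraki preserves l here (none of its changes turn any other segment into l), so the proto-segment is *l.
This points to *dobilgo. Verify forward in each daughter:
Vevasu: start from *dobilgo.
  rule 1 (unconditioned shift): dobilgo → dobirgo
  rule 2: no change — dobirgo
  rule 3 (intervocalic lenition): dobirgo → dovirgo
  rule 4: no change — dovirgo
  ⇒ Vevasu dovirgo
Anraki: *dobilgo
  dobilgo → dobilyo   [unconditioned shift]
  dobilyo → dubilyu   [vowel merger]
  dubilyu (rule 3 does not apply)
  dubilyu → zubilyu   [unconditioned shift]
  giving Anraki zubilyu.
*dobilgo is the unique common source.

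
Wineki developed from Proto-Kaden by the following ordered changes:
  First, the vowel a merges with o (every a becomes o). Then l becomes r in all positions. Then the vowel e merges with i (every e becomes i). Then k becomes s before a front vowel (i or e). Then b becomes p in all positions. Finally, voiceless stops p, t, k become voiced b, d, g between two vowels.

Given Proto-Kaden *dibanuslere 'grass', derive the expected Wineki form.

Wineki: *dibanuslere > dibonuslere > dibonusrere > dibonusriri > diponusriri > dibonusriri  (by vowel merger, unconditioned shift, vowel merger, unconditioned shift, intervocalic voicing)

dibonusriri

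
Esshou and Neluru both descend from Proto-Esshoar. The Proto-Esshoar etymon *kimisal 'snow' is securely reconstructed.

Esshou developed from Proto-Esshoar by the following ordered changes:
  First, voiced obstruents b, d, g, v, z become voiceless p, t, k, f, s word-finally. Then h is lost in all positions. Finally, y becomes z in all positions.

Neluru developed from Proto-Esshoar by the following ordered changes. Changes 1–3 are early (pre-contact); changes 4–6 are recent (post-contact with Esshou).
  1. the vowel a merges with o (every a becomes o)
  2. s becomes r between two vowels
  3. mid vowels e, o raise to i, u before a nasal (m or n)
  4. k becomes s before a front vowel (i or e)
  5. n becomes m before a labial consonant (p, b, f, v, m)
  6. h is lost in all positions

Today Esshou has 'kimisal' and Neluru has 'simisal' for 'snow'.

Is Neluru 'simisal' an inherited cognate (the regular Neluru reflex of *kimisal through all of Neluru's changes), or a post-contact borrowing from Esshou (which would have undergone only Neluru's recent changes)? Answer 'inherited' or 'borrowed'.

borrowed

If inherited, *kimisal would pass through all of Neluru's changes:
Neluru: *kimisal > kimisol > kimirol > simirol  (by vowel merger, rhotacism, palatalisation)
If borrowed from Esshou 'kimisal' after the early changes, it would undergo only the recent ones:
  rule 4 (palatalisation): kimisal → simisal
  rule 5 (nasal place assimilation): no change (simisal)
  rule 6 (h-loss): no change (simisal)
  ⇒ as a loan: simisal
Neluru 'simisal' matches the loan outcome 'simisal', not the inherited 'simirol' — it skipped the early Neluru changes, so it was borrowed from Esshou.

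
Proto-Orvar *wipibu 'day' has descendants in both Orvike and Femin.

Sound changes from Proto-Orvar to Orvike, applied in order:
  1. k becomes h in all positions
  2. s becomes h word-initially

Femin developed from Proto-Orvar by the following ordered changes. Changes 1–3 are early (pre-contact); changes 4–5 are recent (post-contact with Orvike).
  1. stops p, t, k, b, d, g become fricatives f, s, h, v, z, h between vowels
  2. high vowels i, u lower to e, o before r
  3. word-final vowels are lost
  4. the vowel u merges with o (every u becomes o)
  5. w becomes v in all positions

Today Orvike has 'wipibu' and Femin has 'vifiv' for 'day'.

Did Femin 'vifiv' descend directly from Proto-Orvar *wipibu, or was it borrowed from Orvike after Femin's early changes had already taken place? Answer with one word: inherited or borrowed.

inherited

If inherited, *wipibu would pass through all of Femin's changes:
Femin: *wipibu
  wipibu → wifivu   [intervocalic lenition]
  wifivu (rule 2 does not apply)
  wifivu → wifiv   [apocope]
  wifiv (rule 4 does not apply)
  wifiv → vifiv   [unconditioned shift]
  giving Femin vifiv.
If borrowed from Orvike 'wipibu' after the early changes, it would undergo only the recent ones:
  rule 4 (vowel merger): wipibu → wipibo
  rule 5 (unconditioned shift): wipibo → vipibo
  ⇒ as a loan: vipibo
Femin 'vifiv' matches the inherited outcome exactly, so it is an inherited cognate, not a loan.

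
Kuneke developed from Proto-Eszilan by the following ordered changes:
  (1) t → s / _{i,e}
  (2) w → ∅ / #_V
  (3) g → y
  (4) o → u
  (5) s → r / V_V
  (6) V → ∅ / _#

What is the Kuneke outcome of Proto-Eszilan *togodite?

Kuneke: start from *togodite.
  rule 1 (palatalisation): togodite → togodise
  rule 2: no change — togodise
  rule 3 (unconditioned shift): togodise → toyodise
  rule 4 (vowel merger): toyodise → tuyudise
  rule 5 (rhotacism): tuyudise → tuyudire
  rule 6 (apocope): tuyudire → tuyudir
  ⇒ Kuneke tuyudir

tuyudir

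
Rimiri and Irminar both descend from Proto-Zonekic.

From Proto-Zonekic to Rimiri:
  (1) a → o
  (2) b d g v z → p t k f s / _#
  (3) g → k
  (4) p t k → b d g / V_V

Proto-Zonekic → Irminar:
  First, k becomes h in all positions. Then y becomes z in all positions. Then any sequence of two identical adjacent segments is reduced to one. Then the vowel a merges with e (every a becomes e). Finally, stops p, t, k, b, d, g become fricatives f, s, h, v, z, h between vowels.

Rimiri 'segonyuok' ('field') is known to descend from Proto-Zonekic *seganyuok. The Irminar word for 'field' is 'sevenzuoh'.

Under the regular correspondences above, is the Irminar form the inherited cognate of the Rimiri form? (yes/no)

Derive the expected Irminar reflex of *seganyuok:
Irminar: *seganyuok > seganyuoh > seganzuoh > segenzuoh > sehenzuoh  (by unconditioned shift, unconditioned shift, vowel merger, intervocalic lenition)
The regular Irminar reflex would be 'sehenzuoh', but the attested form is 'sevenzuoh'. The correspondence is irregular, so they are not cognates (the Irminar form has a different source).

no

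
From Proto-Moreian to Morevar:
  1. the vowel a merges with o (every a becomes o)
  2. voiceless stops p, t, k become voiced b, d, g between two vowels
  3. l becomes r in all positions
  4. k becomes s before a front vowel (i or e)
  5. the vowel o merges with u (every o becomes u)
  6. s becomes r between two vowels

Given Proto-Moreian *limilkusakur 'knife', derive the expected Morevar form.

rimirkurugur

Morevar: *limilkusakur
  limilkusakur → limilkusokur   [vowel merger]
  limilkusokur → limilkusogur   [intervocalic voicing]
  limilkusogur → rimirkusogur   [unconditioned shift]
  rimirkusogur (rule 4 does not apply)
  rimirkusogur → rimirkusugur   [vowel merger]
  rimirkusugur → rimirkurugur   [rhotacism]
  giving Morevar rimirkurugur.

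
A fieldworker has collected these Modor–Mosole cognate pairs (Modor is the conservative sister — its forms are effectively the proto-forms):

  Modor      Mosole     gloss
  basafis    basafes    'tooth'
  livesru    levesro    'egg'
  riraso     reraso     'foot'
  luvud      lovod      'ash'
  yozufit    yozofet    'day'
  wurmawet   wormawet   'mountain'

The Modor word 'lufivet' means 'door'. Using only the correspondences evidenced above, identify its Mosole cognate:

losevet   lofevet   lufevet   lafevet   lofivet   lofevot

yozufit ~ yozofet — Modor u corresponds to Mosole o after a consonant, before a labial obstruent.
livesru ~ levesro — Modor i corresponds to Mosole e after a consonant, before a labial obstruent.
Applying these to Modor 'lufivet':
  lufivet → lofivet   (u→o after a consonant, before a labial obstruent)
  lofivet → lofevet   (i→e after a consonant, before a labial obstruent)
So the Mosole cognate is 'lofevet'.

lofevet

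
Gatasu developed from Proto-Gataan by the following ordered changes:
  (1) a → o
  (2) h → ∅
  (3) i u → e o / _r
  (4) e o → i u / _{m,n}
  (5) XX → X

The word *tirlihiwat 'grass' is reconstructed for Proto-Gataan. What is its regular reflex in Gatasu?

terliwot

Gatasu: *tirlihiwat > tirlihiwot > tirliiwot > terliiwot > terliwot  (by vowel merger, h-loss, pre-rhotic lowering, degemination)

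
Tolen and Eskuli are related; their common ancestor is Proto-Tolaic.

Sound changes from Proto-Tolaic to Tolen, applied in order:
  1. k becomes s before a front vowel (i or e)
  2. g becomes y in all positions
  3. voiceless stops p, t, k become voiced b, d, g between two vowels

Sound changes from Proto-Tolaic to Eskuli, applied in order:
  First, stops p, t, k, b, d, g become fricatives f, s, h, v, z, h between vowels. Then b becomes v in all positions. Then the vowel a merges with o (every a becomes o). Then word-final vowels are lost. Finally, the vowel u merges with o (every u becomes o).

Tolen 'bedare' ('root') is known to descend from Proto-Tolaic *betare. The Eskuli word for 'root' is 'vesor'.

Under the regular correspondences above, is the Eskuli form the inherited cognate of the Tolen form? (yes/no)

Derive the expected Eskuli reflex of *betare:
Eskuli: *betare
  betare → besare   [intervocalic lenition]
  besare → vesare   [unconditioned shift]
  vesare → vesore   [vowel merger]
  vesore → vesor   [apocope]
  vesor (rule 5 does not apply)
  giving Eskuli vesor.
Eskuli 'vesor' matches the regular reflex exactly, so the pair is cognate.

yes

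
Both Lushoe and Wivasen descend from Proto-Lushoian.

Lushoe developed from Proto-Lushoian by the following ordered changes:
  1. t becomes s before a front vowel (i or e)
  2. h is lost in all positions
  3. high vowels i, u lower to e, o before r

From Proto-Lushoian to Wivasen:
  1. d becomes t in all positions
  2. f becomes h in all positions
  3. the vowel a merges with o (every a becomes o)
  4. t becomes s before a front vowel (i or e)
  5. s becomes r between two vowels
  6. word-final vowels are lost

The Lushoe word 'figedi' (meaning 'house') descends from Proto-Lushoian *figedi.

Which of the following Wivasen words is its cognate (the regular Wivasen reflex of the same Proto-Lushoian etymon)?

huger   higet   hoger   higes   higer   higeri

Wivasen: start from *figedi.
  rule 1 (unconditioned shift): figedi → figeti
  rule 2 (unconditioned shift): figeti → higeti
  rule 3: no change — higeti
  rule 4 (palatalisation): higeti → higesi
  rule 5 (rhotacism): higesi → higeri
  rule 6 (apocope): higeri → higer
  ⇒ Wivasen higer
Only 'higer' matches the regular Wivasen development of *figedi.

higer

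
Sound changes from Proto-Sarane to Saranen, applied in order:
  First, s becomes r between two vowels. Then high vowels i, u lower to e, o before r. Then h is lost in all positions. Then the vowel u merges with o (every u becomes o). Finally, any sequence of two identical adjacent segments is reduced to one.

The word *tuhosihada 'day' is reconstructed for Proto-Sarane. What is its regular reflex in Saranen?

toriada

Saranen: *tuhosihada
  tuhosihada → tuhorihada   [rhotacism]
  tuhorihada (rule 2 does not apply)
  tuhorihada → tuoriada   [h-loss]
  tuoriada → tooriada   [vowel merger]
  tooriada → toriada   [degemination]
  giving Saranen toriada.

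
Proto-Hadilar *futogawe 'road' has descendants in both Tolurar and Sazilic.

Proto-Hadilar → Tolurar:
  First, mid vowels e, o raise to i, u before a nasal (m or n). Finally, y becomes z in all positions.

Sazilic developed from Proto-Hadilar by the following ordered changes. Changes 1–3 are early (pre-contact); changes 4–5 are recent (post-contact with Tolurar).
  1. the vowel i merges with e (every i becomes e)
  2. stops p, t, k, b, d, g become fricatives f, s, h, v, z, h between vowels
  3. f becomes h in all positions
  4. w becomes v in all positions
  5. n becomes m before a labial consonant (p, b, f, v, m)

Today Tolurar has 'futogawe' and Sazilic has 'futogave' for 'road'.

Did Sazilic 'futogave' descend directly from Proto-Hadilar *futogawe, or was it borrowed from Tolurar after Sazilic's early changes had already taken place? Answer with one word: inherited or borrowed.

If inherited, *futogawe would pass through all of Sazilic's changes:
Sazilic: *futogawe > fusohawe > husohawe > husohave  (by intervocalic lenition, unconditioned shift, unconditioned shift)
If borrowed from Tolurar 'futogawe' after the early changes, it would undergo only the recent ones:
  rule 4 (unconditioned shift): futogawe → futogave
  rule 5 (nasal place assimilation): no change (futogave)
  ⇒ as a loan: futogave
Sazilic 'futogave' matches the loan outcome 'futogave', not the inherited 'husohave' — it skipped the early Sazilic changes, so it was borrowed from Tolurar.

borrowed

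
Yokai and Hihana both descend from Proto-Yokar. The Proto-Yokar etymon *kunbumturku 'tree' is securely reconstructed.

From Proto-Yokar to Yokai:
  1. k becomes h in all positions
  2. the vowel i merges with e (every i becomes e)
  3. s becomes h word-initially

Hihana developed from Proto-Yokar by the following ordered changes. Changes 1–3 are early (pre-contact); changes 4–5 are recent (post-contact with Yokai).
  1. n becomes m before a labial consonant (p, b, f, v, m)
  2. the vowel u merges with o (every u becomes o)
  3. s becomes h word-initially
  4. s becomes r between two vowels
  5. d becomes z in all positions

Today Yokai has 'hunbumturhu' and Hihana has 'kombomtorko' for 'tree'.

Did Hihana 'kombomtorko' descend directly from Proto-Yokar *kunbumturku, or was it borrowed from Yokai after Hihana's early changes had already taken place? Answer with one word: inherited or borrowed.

If inherited, *kunbumturku would pass through all of Hihana's changes:
Hihana: *kunbumturku
  kunbumturku → kumbumturku   [nasal place assimilation]
  kumbumturku → kombomtorko   [vowel merger]
  kombomtorko (rule 3 does not apply)
  kombomtorko (rule 4 does not apply)
  kombomtorko (rule 5 does not apply)
  giving Hihana kombomtorko.
If borrowed from Yokai 'hunbumturhu' after the early changes, it would undergo only the recent ones:
  rule 4 (rhotacism): no change (hunbumturhu)
  rule 5 (unconditioned shift): no change (hunbumturhu)
  ⇒ as a loan: hunbumturhu
Hihana 'kombomtorko' matches the inherited outcome exactly, so it is an inherited cognate, not a loan.

inherited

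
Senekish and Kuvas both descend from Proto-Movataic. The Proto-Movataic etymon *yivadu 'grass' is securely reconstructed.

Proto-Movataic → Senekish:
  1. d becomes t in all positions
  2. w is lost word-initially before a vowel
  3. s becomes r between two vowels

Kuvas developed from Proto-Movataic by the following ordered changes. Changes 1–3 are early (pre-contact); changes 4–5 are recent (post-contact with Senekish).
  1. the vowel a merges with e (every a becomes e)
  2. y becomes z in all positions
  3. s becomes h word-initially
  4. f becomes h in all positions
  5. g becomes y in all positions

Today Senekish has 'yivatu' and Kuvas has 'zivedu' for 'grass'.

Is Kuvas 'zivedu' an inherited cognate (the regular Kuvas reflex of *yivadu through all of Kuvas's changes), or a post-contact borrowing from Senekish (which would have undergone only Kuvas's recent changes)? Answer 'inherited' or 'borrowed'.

If inherited, *yivadu would pass through all of Kuvas's changes:
Kuvas: *yivadu > yivedu > zivedu  (by vowel merger, unconditioned shift)
If borrowed from Senekish 'yivatu' after the early changes, it would undergo only the recent ones:
  rule 4 (unconditioned shift): no change (yivatu)
  rule 5 (unconditioned shift): no change (yivatu)
  ⇒ as a loan: yivatu
Kuvas 'zivedu' matches the inherited outcome exactly, so it is an inherited cognate, not a loan.

inherited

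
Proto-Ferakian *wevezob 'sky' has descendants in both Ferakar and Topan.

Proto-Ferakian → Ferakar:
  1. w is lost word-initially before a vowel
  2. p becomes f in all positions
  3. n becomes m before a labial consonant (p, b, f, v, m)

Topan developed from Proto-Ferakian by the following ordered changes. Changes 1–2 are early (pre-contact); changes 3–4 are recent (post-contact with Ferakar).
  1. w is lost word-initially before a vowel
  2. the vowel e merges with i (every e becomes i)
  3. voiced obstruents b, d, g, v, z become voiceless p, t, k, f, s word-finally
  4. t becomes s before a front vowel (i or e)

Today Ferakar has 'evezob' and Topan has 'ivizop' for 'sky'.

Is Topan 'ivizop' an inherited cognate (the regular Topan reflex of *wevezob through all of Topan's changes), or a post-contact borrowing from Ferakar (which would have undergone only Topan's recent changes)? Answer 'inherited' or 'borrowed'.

If inherited, *wevezob would pass through all of Topan's changes:
Topan: start from *wevezob.
  rule 1 (glide loss): wevezob → evezob
  rule 2 (vowel merger): evezob → ivizob
  rule 3 (final devoicing): ivizob → ivizop
  rule 4: no change — ivizop
  ⇒ Topan ivizop
If borrowed from Ferakar 'evezob' after the early changes, it would undergo only the recent ones:
  rule 3 (final devoicing): evezob → evezop
  rule 4 (palatalisation): no change (evezop)
  ⇒ as a loan: evezop
Topan 'ivizop' matches the inherited outcome exactly, so it is an inherited cognate, not a loan.

inherited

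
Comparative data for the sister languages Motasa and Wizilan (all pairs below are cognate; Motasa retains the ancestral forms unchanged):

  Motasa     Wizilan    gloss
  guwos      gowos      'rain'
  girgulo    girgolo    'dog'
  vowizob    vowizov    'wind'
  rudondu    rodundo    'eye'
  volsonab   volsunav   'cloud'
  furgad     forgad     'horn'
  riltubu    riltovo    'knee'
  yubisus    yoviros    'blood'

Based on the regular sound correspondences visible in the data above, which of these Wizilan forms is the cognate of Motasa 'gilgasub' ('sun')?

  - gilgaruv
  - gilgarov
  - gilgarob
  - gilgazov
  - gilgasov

gilgarov

yubisus ~ yoviros — Motasa s corresponds to Wizilan r between vowels (before a back vowel).
riltubu ~ riltovo, yubisus ~ yoviros — Motasa u corresponds to Wizilan o after a consonant, before a labial obstruent.
vowizob ~ vowizov, volsonab ~ volsunav — Motasa b corresponds to Wizilan v word-finally.
Applying these to Motasa 'gilgasub':
  gilgasub → gilgarub   (s→r between vowels (before a back vowel))
  gilgarub → gilgarob   (u→o after a consonant, before a labial obstruent)
  gilgarob → gilgarov   (b→v word-finally)
So the Wizilan cognate is 'gilgarov'.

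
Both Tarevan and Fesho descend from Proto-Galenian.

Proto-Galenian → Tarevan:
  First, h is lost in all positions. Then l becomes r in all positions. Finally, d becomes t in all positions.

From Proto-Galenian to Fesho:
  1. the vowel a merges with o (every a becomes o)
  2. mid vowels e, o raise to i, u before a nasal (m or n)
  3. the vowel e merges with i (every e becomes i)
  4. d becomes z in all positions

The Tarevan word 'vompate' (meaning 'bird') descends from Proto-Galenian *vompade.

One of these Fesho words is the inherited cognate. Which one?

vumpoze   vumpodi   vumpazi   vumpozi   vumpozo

vumpozi

Fesho: start from *vompade.
  rule 1 (vowel merger): vompade → vompode
  rule 2 (pre-nasal raising): vompode → vumpode
  rule 3 (vowel merger): vumpode → vumpodi
  rule 4 (unconditioned shift): vumpodi → vumpozi
  ⇒ Fesho vumpozi
Among the options, 'vumpozi' alone shows every Fesho change applied in order.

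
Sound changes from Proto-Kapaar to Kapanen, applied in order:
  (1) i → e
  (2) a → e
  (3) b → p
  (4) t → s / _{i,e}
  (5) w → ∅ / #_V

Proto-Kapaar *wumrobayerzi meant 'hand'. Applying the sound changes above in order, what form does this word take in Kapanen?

umropeyerze

Kapanen: start from *wumrobayerzi.
  rule 1 (vowel merger): wumrobayerzi → wumrobayerze
  rule 2 (vowel merger): wumrobayerze → wumrobeyerze
  rule 3 (unconditioned shift): wumrobeyerze → wumropeyerze
  rule 4: no change — wumropeyerze
  rule 5 (glide loss): wumropeyerze → umropeyerze
  ⇒ Kapanen umropeyerze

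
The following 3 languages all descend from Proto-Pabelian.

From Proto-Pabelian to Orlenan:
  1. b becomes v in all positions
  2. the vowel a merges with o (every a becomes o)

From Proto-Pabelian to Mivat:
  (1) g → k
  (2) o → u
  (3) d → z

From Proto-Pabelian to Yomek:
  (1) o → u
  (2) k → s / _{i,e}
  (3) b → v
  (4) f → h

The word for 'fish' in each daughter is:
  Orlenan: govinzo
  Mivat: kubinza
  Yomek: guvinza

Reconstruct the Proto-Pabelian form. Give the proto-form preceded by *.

Position 3: Orlenan has v, Mivat has b, Yomek has v. Mivat preserves b here (none of its changes turn any other segment into b), so the proto-segment is *b.
Position 1: Orlenan has g, Mivat has k, Yomek has g. Orlenan preserves g here (none of its changes turn any other segment into g), so the proto-segment is *g.
Position 2: Orlenan has o, Mivat has u, Yomek has u. Taking the neighbouring segments as reconstructed: Orlenan o could go back to *a or *o; Mivat u could go back to *o or *u; Yomek u could go back to *o or *u — the one source consistent with every daughter is *o.
Verify the candidate proto-form against each daughter:
Orlenan: *gobinza > govinza > govinzo  (by unconditioned shift, vowel merger)
Mivat: *gobinza
  gobinza → kobinza   [unconditioned shift]
  kobinza → kubinza   [vowel merger]
  kubinza (rule 3 does not apply)
  giving Mivat kubinza.
Yomek: *gobinza
  gobinza → gubinza   [vowel merger]
  gubinza (rule 2 does not apply)
  gubinza → guvinza   [unconditioned shift]
  guvinza (rule 4 does not apply)
  giving Yomek guvinza.
*gobinza is the unique common source.

*gobinza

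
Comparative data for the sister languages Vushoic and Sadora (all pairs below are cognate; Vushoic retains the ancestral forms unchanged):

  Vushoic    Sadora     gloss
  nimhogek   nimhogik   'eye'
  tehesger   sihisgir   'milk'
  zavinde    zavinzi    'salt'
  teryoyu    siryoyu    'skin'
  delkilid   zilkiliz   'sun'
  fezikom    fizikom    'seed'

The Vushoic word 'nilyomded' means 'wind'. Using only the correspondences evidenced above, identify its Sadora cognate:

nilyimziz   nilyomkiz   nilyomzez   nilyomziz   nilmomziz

zavinde ~ zavinzi — Vushoic d corresponds to Sadora z after a consonant, before a front vowel.
nimhogek ~ nimhogik, tehesger ~ sihisgir — Vushoic e corresponds to Sadora i after a consonant, before a consonant other than r, m, n, p, b, f, v.
delkilid ~ zilkiliz — Vushoic d corresponds to Sadora z word-finally.
Applying these to Vushoic 'nilyomded':
  nilyomded → nilyomzed   (d→z after a consonant, before a front vowel)
  nilyomzed → nilyomzid   (e→i after a consonant, before a consonant other than r, m, n, p, b, f, v)
  nilyomzid → nilyomziz   (d→z word-finally)
So the Sadora cognate is 'nilyomziz'.

nilyomziz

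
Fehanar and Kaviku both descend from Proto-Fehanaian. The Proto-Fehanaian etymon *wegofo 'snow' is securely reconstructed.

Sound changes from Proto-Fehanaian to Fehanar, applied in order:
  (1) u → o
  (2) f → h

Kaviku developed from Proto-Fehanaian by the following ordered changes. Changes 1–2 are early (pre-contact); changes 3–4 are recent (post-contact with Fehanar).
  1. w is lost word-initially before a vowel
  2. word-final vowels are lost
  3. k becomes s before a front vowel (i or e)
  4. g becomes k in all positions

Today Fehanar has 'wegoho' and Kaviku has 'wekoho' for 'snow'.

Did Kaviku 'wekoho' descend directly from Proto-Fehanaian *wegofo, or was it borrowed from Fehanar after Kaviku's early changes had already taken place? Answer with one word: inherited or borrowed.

If inherited, *wegofo would pass through all of Kaviku's changes:
Kaviku: *wegofo
  wegofo → egofo   [glide loss]
  egofo → egof   [apocope]
  egof (rule 3 does not apply)
  egof → ekof   [unconditioned shift]
  giving Kaviku ekof.
If borrowed from Fehanar 'wegoho' after the early changes, it would undergo only the recent ones:
  rule 3 (palatalisation): no change (wegoho)
  rule 4 (unconditioned shift): wegoho → wekoho
  ⇒ as a loan: wekoho
Kaviku 'wekoho' matches the loan outcome 'wekoho', not the inherited 'ekof' — it skipped the early Kaviku changes, so it was borrowed from Fehanar.

borrowed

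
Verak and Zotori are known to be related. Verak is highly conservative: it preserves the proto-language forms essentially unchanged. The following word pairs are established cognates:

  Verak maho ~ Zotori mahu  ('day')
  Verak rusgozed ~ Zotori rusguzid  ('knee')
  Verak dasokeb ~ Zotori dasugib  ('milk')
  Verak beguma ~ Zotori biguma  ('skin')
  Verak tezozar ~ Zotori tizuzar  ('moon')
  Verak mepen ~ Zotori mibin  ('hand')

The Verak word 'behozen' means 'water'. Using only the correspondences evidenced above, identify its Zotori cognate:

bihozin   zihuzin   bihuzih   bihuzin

rusgozed ~ rusguzid, beguma ~ biguma — Verak e corresponds to Zotori i after a consonant, before a consonant other than r, m, n, p, b, f, v.
rusgozed ~ rusguzid, dasokeb ~ dasugib — Verak o corresponds to Zotori u after a consonant, before a consonant other than r, m, n, p, b, f, v.
mepen ~ mibin — Verak e corresponds to Zotori i after a consonant, before a nasal.
Applying these to Verak 'behozen':
  behozen → bihozen   (e→i after a consonant, before a consonant other than r, m, n, p, b, f, v)
  bihozen → bihuzen   (o→u after a consonant, before a consonant other than r, m, n, p, b, f, v)
  bihuzen → bihuzin   (e→i after a consonant, before a nasal)
So the Zotori cognate is 'bihuzin'.

bihuzin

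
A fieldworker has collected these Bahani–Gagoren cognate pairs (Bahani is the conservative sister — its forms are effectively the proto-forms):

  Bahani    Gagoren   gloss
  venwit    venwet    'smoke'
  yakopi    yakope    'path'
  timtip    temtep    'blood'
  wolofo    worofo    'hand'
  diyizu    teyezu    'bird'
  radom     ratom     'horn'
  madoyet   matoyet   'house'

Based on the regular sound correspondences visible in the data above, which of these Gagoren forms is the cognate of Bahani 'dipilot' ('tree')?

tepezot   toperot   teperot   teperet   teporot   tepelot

diyizu ~ teyezu — Bahani d corresponds to Gagoren t word-initially before a front vowel.
timtip ~ temtep — Bahani i corresponds to Gagoren e after a consonant, before a labial obstruent.
venwit ~ venwet, diyizu ~ teyezu — Bahani i corresponds to Gagoren e after a consonant, before a consonant other than r, m, n, p, b, f, v.
wolofo ~ worofo — Bahani l corresponds to Gagoren r between vowels (before a back vowel).
Applying these to Bahani 'dipilot':
  dipilot → tipilot   (d→t word-initially before a front vowel)
  tipilot → tepilot   (i→e after a consonant, before a labial obstruent)
  tepilot → tepelot   (i→e after a consonant, before a consonant other than r, m, n, p, b, f, v)
  tepelot → teperot   (l→r between vowels (before a back vowel))
So the Gagoren cognate is 'teperot'.

teperot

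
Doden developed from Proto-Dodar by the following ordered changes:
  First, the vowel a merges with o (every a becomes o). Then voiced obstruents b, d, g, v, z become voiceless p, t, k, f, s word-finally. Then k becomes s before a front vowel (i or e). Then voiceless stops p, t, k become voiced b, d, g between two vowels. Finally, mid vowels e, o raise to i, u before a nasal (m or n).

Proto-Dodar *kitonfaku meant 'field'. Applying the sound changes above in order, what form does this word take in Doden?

Doden: *kitonfaku > kitonfoku > sitonfoku > sidonfogu > sidunfogu  (by vowel merger, palatalisation, intervocalic voicing, pre-nasal raising)

sidunfogu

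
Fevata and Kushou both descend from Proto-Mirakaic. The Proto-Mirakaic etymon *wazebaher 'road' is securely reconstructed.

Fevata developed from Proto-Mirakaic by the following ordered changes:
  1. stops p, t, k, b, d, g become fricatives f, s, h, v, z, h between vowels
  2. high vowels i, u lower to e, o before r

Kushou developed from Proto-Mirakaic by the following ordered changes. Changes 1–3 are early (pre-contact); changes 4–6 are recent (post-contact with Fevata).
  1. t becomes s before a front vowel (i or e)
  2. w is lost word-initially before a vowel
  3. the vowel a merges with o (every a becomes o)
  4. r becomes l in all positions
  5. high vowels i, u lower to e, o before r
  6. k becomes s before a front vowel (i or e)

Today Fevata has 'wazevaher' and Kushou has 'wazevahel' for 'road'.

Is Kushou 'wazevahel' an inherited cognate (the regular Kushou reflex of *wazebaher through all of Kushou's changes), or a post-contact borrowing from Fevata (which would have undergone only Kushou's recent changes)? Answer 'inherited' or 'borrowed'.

If inherited, *wazebaher would pass through all of Kushou's changes:
Kushou: *wazebaher > azebaher > ozeboher > ozebohel  (by glide loss, vowel merger, unconditioned shift)
If borrowed from Fevata 'wazevaher' after the early changes, it would undergo only the recent ones:
  rule 4 (unconditioned shift): wazevaher → wazevahel
  rule 5 (pre-rhotic lowering): no change (wazevahel)
  rule 6 (palatalisation): no change (wazevahel)
  ⇒ as a loan: wazevahel
Kushou 'wazevahel' matches the loan outcome 'wazevahel', not the inherited 'ozebohel' — it skipped the early Kushou changes, so it was borrowed from Fevata.

borrowed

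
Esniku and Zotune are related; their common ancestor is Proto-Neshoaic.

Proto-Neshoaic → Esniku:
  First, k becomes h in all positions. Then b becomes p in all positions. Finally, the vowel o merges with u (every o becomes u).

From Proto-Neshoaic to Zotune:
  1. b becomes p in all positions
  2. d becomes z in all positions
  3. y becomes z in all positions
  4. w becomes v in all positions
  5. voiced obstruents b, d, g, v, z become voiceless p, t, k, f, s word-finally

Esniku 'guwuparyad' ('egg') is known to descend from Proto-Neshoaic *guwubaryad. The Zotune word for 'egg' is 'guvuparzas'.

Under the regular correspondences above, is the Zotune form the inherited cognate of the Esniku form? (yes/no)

yes

Derive the expected Zotune reflex of *guwubaryad:
Zotune: start from *guwubaryad.
  rule 1 (unconditioned shift): guwubaryad → guwuparyad
  rule 2 (unconditioned shift): guwuparyad → guwuparyaz
  rule 3 (unconditioned shift): guwuparyaz → guwuparzaz
  rule 4 (unconditioned shift): guwuparzaz → guvuparzaz
  rule 5 (final devoicing): guvuparzaz → guvuparzas
  ⇒ Zotune guvuparzas
Zotune 'guvuparzas' matches the regular reflex exactly, so the pair is cognate.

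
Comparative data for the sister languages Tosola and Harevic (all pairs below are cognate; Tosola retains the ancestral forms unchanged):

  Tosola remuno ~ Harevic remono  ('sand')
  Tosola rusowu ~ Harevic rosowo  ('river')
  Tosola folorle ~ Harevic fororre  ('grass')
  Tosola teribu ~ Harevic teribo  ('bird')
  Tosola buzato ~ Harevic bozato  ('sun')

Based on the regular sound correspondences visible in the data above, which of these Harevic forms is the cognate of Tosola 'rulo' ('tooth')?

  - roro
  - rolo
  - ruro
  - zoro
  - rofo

roro

rusowu ~ rosowo, buzato ~ bozato — Tosola u corresponds to Harevic o after a consonant, before a consonant other than r, m, n, p, b, f, v.
folorle ~ fororre — Tosola l corresponds to Harevic r between vowels (before a back vowel).
Applying these to Tosola 'rulo':
  rulo → rolo   (u→o after a consonant, before a consonant other than r, m, n, p, b, f, v)
  rolo → roro   (l→r between vowels (before a back vowel))
So the Harevic cognate is 'roro'.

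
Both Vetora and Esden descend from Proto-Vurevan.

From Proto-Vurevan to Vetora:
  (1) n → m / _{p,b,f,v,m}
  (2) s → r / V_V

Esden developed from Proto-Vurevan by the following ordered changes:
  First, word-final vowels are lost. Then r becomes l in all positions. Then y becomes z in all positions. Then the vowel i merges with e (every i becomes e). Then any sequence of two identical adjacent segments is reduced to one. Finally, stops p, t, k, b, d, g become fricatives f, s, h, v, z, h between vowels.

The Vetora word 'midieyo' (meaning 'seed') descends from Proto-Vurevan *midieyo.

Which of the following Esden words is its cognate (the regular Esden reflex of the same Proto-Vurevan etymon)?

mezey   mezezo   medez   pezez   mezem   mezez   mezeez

mezez

Esden: start from *midieyo.
  rule 1 (apocope): midieyo → midiey
  rule 2: no change — midiey
  rule 3 (unconditioned shift): midiey → midiez
  rule 4 (vowel merger): midiez → medeez
  rule 5 (degemination): medeez → medez
  rule 6 (intervocalic lenition): medez → mezez
  ⇒ Esden mezez
Among the options, 'mezez' alone shows every Esden change applied in order.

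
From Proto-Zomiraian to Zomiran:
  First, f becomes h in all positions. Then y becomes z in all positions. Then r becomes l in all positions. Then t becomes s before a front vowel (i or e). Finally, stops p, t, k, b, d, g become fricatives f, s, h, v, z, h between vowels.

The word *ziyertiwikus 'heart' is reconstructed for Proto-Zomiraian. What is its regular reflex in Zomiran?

Zomiran: *ziyertiwikus > zizertiwikus > zizeltiwikus > zizelsiwikus > zizelsiwihus  (by unconditioned shift, unconditioned shift, palatalisation, intervocalic lenition)

zizelsiwihus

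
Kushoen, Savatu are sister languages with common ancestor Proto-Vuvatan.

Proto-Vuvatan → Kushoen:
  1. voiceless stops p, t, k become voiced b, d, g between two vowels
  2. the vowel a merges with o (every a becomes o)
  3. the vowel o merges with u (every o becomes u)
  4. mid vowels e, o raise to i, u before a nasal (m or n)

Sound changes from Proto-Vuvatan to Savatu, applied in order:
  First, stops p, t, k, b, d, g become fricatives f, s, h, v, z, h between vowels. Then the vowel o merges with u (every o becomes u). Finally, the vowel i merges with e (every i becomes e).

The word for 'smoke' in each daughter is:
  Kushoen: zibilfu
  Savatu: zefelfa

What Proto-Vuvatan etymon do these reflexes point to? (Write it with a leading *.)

Position 4: Kushoen has i, Savatu has e. Taking the neighbouring segments as reconstructed: Kushoen i can only go back to *i; Savatu e could go back to *e or *i — the one source consistent with every daughter is *i.
Position 3: Kushoen has b, Savatu has f. Taking the neighbouring segments as reconstructed: Kushoen b could go back to *p or *b; Savatu f could go back to *p or *f — the one source consistent with every daughter is *p.
This points to *zipilfa. Verify forward in each daughter:
Kushoen: start from *zipilfa.
  rule 1 (intervocalic voicing): zipilfa → zibilfa
  rule 2 (vowel merger): zibilfa → zibilfo
  rule 3 (vowel merger): zibilfo → zibilfu
  rule 4: no change — zibilfu
  ⇒ Kushoen zibilfu
Savatu: *zipilfa
  zipilfa → zifilfa   [intervocalic lenition]
  zifilfa (rule 2 does not apply)
  zifilfa → zefelfa   [vowel merger]
  giving Savatu zefelfa.
*zipilfa is the unique common source.

*zipilfa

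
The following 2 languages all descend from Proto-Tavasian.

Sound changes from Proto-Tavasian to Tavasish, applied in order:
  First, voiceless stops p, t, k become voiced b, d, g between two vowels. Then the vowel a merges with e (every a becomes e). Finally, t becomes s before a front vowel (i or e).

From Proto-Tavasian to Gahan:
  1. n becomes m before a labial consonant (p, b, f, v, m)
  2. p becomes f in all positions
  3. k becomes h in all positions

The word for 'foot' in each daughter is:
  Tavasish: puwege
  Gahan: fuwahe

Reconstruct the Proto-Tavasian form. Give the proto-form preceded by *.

Position 1: Tavasish has p, Gahan has f. Tavasish preserves p here (none of its changes turn any other segment into p), so the proto-segment is *p.
Position 5: Tavasish has g, Gahan has h. Taking the neighbouring segments as reconstructed: Tavasish g could go back to *k or *g; Gahan h could go back to *k or *h — the one source consistent with every daughter is *k.
Continuing position by position gives *puwake; check it forward:
Tavasish: start from *puwake.
  rule 1 (intervocalic voicing): puwake → puwage
  rule 2 (vowel merger): puwage → puwege
  rule 3: no change — puwege
  ⇒ Tavasish puwege
Gahan: start from *puwake.
  rule 1: no change — puwake
  rule 2 (unconditioned shift): puwake → fuwake
  rule 3 (unconditioned shift): fuwake → fuwahe
  ⇒ Gahan fuwahe
*puwake is the unique common source.

*puwake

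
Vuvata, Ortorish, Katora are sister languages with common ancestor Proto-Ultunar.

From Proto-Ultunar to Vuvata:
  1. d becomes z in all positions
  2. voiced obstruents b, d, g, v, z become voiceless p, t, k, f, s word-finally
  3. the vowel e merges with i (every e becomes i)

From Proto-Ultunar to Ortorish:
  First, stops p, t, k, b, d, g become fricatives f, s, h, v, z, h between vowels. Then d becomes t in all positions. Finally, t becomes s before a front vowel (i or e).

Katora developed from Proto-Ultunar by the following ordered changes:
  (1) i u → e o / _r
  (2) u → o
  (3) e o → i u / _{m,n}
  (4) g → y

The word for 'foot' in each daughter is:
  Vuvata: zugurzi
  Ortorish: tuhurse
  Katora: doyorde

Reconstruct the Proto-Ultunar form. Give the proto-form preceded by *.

*dugurde

Position 1: Vuvata has z, Ortorish has t, Katora has d. Katora preserves d here (none of its changes turn any other segment into d), so the proto-segment is *d.
Position 3: Vuvata has g, Ortorish has h, Katora has y. Vuvata preserves g here (none of its changes turn any other segment into g), so the proto-segment is *g.
Position 7: Vuvata has i, Ortorish has e, Katora has e. Ortorish preserves e here (none of its changes turn any other segment into e), so the proto-segment is *e.
This points to *dugurde. Verify forward in each daughter:
Vuvata: *dugurde
  dugurde → zugurze   [unconditioned shift]
  zugurze (rule 2 does not apply)
  zugurze → zugurzi   [vowel merger]
  giving Vuvata zugurzi.
Ortorish: *dugurde > duhurde > tuhurte > tuhurse  (by intervocalic lenition, unconditioned shift, palatalisation)
Katora: *dugurde
  dugurde → dugorde   [pre-rhotic lowering]
  dugorde → dogorde   [vowel merger]
  dogorde (rule 3 does not apply)
  dogorde → doyorde   [unconditioned shift]
  giving Katora doyorde.
No other proto-form is consistent with every reflex, so the reconstruction is *dugurde.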